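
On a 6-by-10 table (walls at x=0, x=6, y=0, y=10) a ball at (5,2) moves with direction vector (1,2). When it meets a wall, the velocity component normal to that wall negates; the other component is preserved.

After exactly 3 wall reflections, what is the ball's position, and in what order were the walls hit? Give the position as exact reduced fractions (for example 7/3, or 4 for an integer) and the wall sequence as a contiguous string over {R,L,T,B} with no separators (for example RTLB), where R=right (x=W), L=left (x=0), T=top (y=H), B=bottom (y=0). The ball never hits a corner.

1. t=1 → R at (6,4); v=(-1,2)
2. t=3 → T at (3,10); v=(-1,-2)
3. t=3 → L at (0,4); v=(1,-2)

Final position: (0,4)
Wall sequence: RTL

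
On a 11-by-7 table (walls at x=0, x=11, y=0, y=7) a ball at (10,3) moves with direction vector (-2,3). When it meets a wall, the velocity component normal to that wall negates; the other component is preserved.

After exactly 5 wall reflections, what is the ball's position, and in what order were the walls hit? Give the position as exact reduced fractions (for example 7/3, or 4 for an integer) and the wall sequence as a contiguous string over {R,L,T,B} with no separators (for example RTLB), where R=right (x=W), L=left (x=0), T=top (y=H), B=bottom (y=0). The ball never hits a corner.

Final position: (20/3,0)
Wall sequence: TBLTB

1. t=4/3 → T at (22/3,7); v=(-2,-3)
2. t=7/3 → B at (8/3,0); v=(-2,3)
3. t=4/3 → L at (0,4); v=(2,3)
4. t=1 → T at (2,7); v=(2,-3)
5. t=7/3 → B at (20/3,0); v=(2,3)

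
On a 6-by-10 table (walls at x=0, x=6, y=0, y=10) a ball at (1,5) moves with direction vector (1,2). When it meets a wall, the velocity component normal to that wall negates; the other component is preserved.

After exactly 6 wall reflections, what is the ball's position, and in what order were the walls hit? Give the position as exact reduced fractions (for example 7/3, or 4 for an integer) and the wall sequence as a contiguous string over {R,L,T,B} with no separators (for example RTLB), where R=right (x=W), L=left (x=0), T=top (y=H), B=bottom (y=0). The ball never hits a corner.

Final position: (6,1)
Wall sequence: TRBLTR

1. t=5/2 → T at (7/2,10); v=(1,-2)
2. t=5/2 → R at (6,5); v=(-1,-2)
3. t=5/2 → B at (7/2,0); v=(-1,2)
4. t=7/2 → L at (0,7); v=(1,2)
5. t=3/2 → T at (3/2,10); v=(1,-2)
6. t=9/2 → R at (6,1); v=(-1,-2)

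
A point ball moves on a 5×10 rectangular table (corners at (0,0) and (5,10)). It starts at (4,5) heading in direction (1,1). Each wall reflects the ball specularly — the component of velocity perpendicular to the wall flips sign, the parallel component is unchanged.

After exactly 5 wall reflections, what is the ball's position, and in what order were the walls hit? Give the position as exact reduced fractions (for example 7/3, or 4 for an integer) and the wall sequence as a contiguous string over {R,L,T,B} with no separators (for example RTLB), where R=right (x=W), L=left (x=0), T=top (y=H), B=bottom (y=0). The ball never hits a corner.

Final position: (1,0)
Wall sequence: RTLRB

1. t=1 → R at (5,6); v=(-1,1)
2. t=4 → T at (1,10); v=(-1,-1)
3. t=1 → L at (0,9); v=(1,-1)
4. t=5 → R at (5,4); v=(-1,-1)
5. t=4 → B at (1,0); v=(-1,1)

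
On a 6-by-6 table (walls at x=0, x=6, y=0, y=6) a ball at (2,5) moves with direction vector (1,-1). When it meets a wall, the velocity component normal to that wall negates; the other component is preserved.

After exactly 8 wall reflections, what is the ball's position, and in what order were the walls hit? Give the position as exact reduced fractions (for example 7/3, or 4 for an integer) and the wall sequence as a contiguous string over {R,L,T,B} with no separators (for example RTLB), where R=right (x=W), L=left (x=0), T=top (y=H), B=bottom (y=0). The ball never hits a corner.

1. t=4 → R at (6,1); v=(-1,-1)
2. t=1 → B at (5,0); v=(-1,1)
3. t=5 → L at (0,5); v=(1,1)
4. t=1 → T at (1,6); v=(1,-1)
5. t=5 → R at (6,1); v=(-1,-1)
6. t=1 → B at (5,0); v=(-1,1)
7. t=5 → L at (0,5); v=(1,1)
8. t=1 → T at (1,6); v=(1,-1)

Final position: (1,6)
Wall sequence: RBLTRBLT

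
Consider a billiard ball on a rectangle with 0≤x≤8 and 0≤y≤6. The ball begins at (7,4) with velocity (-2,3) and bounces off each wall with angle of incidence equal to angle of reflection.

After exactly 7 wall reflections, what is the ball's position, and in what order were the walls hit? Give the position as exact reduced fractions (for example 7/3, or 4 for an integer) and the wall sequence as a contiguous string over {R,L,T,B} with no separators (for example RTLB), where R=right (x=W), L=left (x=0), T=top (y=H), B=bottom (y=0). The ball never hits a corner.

1. t=2/3 → T at (17/3,6); v=(-2,-3)
2. t=2 → B at (5/3,0); v=(-2,3)
3. t=5/6 → L at (0,5/2); v=(2,3)
4. t=7/6 → T at (7/3,6); v=(2,-3)
5. t=2 → B at (19/3,0); v=(2,3)
6. t=5/6 → R at (8,5/2); v=(-2,3)
7. t=7/6 → T at (17/3,6); v=(-2,-3)

Final position: (17/3,6)
Wall sequence: TBLTBRT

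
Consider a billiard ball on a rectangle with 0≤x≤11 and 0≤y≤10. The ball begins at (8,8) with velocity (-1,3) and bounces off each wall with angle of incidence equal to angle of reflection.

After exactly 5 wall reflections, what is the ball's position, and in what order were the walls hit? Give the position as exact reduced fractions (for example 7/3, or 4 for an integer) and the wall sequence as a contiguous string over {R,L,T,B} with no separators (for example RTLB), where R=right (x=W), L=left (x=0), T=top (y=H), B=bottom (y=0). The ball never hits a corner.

Final position: (8/3,0)
Wall sequence: TBTLB

1. t=2/3 → T at (22/3,10); v=(-1,-3)
2. t=10/3 → B at (4,0); v=(-1,3)
3. t=10/3 → T at (2/3,10); v=(-1,-3)
4. t=2/3 → L at (0,8); v=(1,-3)
5. t=8/3 → B at (8/3,0); v=(1,3)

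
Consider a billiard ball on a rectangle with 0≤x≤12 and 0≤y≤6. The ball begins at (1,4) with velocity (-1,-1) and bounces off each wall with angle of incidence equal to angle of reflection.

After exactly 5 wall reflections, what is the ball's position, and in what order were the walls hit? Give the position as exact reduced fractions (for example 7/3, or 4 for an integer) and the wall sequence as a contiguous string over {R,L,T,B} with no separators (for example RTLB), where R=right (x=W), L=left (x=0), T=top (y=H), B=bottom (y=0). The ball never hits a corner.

Final position: (9,0)
Wall sequence: LBTRB

1. t=1 → L at (0,3); v=(1,-1)
2. t=3 → B at (3,0); v=(1,1)
3. t=6 → T at (9,6); v=(1,-1)
4. t=3 → R at (12,3); v=(-1,-1)
5. t=3 → B at (9,0); v=(-1,1)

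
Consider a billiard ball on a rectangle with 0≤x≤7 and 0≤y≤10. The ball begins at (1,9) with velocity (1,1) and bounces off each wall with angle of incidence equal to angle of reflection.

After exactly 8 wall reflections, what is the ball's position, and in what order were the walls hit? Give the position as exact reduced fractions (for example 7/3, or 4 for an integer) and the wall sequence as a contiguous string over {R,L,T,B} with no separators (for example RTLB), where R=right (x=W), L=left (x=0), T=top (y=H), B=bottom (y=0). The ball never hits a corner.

Final position: (4,0)
Wall sequence: TRBLRTLB

1. t=1 → T at (2,10); v=(1,-1)
2. t=5 → R at (7,5); v=(-1,-1)
3. t=5 → B at (2,0); v=(-1,1)
4. t=2 → L at (0,2); v=(1,1)
5. t=7 → R at (7,9); v=(-1,1)
6. t=1 → T at (6,10); v=(-1,-1)
7. t=6 → L at (0,4); v=(1,-1)
8. t=4 → B at (4,0); v=(1,1)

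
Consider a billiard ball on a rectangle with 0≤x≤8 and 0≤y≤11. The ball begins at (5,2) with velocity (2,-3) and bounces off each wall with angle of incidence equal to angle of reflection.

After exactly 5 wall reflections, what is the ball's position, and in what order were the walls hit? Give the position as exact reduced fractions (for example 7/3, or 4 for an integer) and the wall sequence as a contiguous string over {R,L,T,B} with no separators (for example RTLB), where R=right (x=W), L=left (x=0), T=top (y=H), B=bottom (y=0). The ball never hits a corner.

1. t=2/3 → B at (19/3,0); v=(2,3)
2. t=5/6 → R at (8,5/2); v=(-2,3)
3. t=17/6 → T at (7/3,11); v=(-2,-3)
4. t=7/6 → L at (0,15/2); v=(2,-3)
5. t=5/2 → B at (5,0); v=(2,3)

Final position: (5,0)
Wall sequence: BRTLB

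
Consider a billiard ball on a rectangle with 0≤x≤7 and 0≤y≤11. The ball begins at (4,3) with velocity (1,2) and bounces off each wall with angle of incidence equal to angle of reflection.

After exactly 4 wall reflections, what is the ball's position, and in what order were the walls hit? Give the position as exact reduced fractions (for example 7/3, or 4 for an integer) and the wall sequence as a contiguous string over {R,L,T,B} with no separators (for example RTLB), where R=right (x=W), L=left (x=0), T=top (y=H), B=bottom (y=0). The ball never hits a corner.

Final position: (0,1)
Wall sequence: RTBL

1. t=3 → R at (7,9); v=(-1,2)
2. t=1 → T at (6,11); v=(-1,-2)
3. t=11/2 → B at (1/2,0); v=(-1,2)
4. t=1/2 → L at (0,1); v=(1,2)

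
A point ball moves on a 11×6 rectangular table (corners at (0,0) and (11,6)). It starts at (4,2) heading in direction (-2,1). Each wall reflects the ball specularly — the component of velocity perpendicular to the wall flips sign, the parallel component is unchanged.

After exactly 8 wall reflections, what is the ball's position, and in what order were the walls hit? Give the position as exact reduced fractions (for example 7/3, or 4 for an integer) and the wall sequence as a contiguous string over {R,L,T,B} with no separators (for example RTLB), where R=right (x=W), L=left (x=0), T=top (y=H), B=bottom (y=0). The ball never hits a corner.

1. t=2 → L at (0,4); v=(2,1)
2. t=2 → T at (4,6); v=(2,-1)
3. t=7/2 → R at (11,5/2); v=(-2,-1)
4. t=5/2 → B at (6,0); v=(-2,1)
5. t=3 → L at (0,3); v=(2,1)
6. t=3 → T at (6,6); v=(2,-1)
7. t=5/2 → R at (11,7/2); v=(-2,-1)
8. t=7/2 → B at (4,0); v=(-2,1)

Final position: (4,0)
Wall sequence: LTRBLTRB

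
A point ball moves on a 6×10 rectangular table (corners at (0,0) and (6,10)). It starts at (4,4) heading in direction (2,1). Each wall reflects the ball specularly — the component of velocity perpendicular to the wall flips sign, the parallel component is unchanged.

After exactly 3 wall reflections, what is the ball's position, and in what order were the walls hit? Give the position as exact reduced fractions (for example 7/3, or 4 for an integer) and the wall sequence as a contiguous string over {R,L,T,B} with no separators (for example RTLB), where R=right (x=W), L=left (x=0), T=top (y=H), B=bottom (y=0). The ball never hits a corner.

1. t=1 → R at (6,5); v=(-2,1)
2. t=3 → L at (0,8); v=(2,1)
3. t=2 → T at (4,10); v=(2,-1)

Final position: (4,10)
Wall sequence: RLT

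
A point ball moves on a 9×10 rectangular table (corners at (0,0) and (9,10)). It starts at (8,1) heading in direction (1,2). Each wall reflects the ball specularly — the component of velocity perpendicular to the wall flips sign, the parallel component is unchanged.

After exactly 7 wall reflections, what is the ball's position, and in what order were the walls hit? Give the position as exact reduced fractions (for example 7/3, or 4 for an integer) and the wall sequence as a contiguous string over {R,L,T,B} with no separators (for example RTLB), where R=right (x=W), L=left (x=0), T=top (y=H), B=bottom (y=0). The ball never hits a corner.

1. t=1 → R at (9,3); v=(-1,2)
2. t=7/2 → T at (11/2,10); v=(-1,-2)
3. t=5 → B at (1/2,0); v=(-1,2)
4. t=1/2 → L at (0,1); v=(1,2)
5. t=9/2 → T at (9/2,10); v=(1,-2)
6. t=9/2 → R at (9,1); v=(-1,-2)
7. t=1/2 → B at (17/2,0); v=(-1,2)

Final position: (17/2,0)
Wall sequence: RTBLTRB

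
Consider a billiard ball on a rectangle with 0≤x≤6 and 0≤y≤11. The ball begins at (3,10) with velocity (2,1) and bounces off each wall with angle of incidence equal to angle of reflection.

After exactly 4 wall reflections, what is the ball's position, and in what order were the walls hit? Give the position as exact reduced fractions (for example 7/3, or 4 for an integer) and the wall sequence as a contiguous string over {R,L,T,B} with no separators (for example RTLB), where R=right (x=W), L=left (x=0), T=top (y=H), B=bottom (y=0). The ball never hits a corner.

Final position: (6,9/2)
Wall sequence: TRLR

1. t=1 → T at (5,11); v=(2,-1)
2. t=1/2 → R at (6,21/2); v=(-2,-1)
3. t=3 → L at (0,15/2); v=(2,-1)
4. t=3 → R at (6,9/2); v=(-2,-1)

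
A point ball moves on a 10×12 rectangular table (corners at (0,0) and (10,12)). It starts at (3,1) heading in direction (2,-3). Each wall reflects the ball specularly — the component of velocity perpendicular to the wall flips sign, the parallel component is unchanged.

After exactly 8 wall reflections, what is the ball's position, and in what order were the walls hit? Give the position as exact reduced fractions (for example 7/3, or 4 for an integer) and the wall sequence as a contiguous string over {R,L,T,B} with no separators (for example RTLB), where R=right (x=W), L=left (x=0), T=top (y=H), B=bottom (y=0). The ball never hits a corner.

1. t=1/3 → B at (11/3,0); v=(2,3)
2. t=19/6 → R at (10,19/2); v=(-2,3)
3. t=5/6 → T at (25/3,12); v=(-2,-3)
4. t=4 → B at (1/3,0); v=(-2,3)
5. t=1/6 → L at (0,1/2); v=(2,3)
6. t=23/6 → T at (23/3,12); v=(2,-3)
7. t=7/6 → R at (10,17/2); v=(-2,-3)
8. t=17/6 → B at (13/3,0); v=(-2,3)

Final position: (13/3,0)
Wall sequence: BRTBLTRB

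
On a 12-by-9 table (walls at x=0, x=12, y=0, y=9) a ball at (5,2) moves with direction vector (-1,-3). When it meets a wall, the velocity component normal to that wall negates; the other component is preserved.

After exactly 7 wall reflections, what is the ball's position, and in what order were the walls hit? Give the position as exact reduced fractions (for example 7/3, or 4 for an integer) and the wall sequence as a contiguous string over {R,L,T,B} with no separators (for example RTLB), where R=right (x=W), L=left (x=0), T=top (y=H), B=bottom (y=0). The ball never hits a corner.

Final position: (32/3,9)
Wall sequence: BTLBTBT

1. t=2/3 → B at (13/3,0); v=(-1,3)
2. t=3 → T at (4/3,9); v=(-1,-3)
3. t=4/3 → L at (0,5); v=(1,-3)
4. t=5/3 → B at (5/3,0); v=(1,3)
5. t=3 → T at (14/3,9); v=(1,-3)
6. t=3 → B at (23/3,0); v=(1,3)
7. t=3 → T at (32/3,9); v=(1,-3)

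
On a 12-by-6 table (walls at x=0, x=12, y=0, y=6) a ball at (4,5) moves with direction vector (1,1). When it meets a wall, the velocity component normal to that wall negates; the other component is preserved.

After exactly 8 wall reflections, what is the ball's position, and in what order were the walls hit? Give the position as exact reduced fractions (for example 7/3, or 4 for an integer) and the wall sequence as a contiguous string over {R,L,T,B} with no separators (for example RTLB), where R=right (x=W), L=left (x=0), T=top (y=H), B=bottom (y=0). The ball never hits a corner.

Final position: (11,0)
Wall sequence: TBRTBLTB

1. t=1 → T at (5,6); v=(1,-1)
2. t=6 → B at (11,0); v=(1,1)
3. t=1 → R at (12,1); v=(-1,1)
4. t=5 → T at (7,6); v=(-1,-1)
5. t=6 → B at (1,0); v=(-1,1)
6. t=1 → L at (0,1); v=(1,1)
7. t=5 → T at (5,6); v=(1,-1)
8. t=6 → B at (11,0); v=(1,1)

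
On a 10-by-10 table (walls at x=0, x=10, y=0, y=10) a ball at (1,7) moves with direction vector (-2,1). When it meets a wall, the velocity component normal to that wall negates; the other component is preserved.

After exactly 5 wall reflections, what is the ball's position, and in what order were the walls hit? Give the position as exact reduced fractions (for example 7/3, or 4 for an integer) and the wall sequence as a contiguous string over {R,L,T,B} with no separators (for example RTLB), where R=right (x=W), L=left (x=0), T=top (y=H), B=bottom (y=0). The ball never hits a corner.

Final position: (5,0)
Wall sequence: LTRLB

1. t=1/2 → L at (0,15/2); v=(2,1)
2. t=5/2 → T at (5,10); v=(2,-1)
3. t=5/2 → R at (10,15/2); v=(-2,-1)
4. t=5 → L at (0,5/2); v=(2,-1)
5. t=5/2 → B at (5,0); v=(2,1)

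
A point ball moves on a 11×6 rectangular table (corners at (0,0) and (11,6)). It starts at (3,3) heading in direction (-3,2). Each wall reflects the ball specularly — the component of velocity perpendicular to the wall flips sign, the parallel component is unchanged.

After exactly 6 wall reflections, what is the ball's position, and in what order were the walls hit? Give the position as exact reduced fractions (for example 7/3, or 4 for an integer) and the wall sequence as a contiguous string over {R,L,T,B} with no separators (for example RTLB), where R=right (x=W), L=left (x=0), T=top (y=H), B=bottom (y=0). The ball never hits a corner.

1. t=1 → L at (0,5); v=(3,2)
2. t=1/2 → T at (3/2,6); v=(3,-2)
3. t=3 → B at (21/2,0); v=(3,2)
4. t=1/6 → R at (11,1/3); v=(-3,2)
5. t=17/6 → T at (5/2,6); v=(-3,-2)
6. t=5/6 → L at (0,13/3); v=(3,-2)

Final position: (0,13/3)
Wall sequence: LTBRTL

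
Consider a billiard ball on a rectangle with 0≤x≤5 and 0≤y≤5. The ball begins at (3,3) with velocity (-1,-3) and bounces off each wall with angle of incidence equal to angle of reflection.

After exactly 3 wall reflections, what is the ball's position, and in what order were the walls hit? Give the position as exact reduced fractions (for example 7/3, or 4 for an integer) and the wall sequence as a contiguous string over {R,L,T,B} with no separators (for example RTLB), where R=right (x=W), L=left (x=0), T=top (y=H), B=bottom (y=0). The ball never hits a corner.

Final position: (0,4)
Wall sequence: BTL

1. t=1 → B at (2,0); v=(-1,3)
2. t=5/3 → T at (1/3,5); v=(-1,-3)
3. t=1/3 → L at (0,4); v=(1,-3)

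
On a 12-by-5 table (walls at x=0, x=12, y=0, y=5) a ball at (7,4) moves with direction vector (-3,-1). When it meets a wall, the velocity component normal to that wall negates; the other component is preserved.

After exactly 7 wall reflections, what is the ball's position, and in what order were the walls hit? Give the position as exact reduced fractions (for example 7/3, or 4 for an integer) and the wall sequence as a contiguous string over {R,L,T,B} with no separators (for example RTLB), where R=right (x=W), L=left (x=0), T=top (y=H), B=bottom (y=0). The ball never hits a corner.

1. t=7/3 → L at (0,5/3); v=(3,-1)
2. t=5/3 → B at (5,0); v=(3,1)
3. t=7/3 → R at (12,7/3); v=(-3,1)
4. t=8/3 → T at (4,5); v=(-3,-1)
5. t=4/3 → L at (0,11/3); v=(3,-1)
6. t=11/3 → B at (11,0); v=(3,1)
7. t=1/3 → R at (12,1/3); v=(-3,1)

Final position: (12,1/3)
Wall sequence: LBRTLBR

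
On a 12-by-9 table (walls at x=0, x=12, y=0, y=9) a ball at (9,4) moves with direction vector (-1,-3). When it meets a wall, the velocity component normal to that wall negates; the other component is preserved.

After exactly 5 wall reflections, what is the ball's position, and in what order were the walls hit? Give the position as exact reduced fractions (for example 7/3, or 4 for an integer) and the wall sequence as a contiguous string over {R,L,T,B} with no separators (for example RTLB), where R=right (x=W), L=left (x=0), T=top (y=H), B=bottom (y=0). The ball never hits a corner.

Final position: (4/3,9)
Wall sequence: BTBLT

1. t=4/3 → B at (23/3,0); v=(-1,3)
2. t=3 → T at (14/3,9); v=(-1,-3)
3. t=3 → B at (5/3,0); v=(-1,3)
4. t=5/3 → L at (0,5); v=(1,3)
5. t=4/3 → T at (4/3,9); v=(1,-3)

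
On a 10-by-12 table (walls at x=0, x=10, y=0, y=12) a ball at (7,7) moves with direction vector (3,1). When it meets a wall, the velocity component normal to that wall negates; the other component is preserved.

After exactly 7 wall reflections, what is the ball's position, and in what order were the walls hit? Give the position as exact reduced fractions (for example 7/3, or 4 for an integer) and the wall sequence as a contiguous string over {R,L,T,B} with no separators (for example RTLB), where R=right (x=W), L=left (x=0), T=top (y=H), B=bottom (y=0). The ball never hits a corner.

1. t=1 → R at (10,8); v=(-3,1)
2. t=10/3 → L at (0,34/3); v=(3,1)
3. t=2/3 → T at (2,12); v=(3,-1)
4. t=8/3 → R at (10,28/3); v=(-3,-1)
5. t=10/3 → L at (0,6); v=(3,-1)
6. t=10/3 → R at (10,8/3); v=(-3,-1)
7. t=8/3 → B at (2,0); v=(-3,1)

Final position: (2,0)
Wall sequence: RLTRLRB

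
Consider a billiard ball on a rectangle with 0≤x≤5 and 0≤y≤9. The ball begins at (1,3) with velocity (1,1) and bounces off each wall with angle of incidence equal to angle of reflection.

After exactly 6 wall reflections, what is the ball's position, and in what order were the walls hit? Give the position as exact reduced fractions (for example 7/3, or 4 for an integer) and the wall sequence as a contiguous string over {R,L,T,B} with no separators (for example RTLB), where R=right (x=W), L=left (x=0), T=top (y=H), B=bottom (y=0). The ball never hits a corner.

Final position: (0,4)
Wall sequence: RTLRBL

1. t=4 → R at (5,7); v=(-1,1)
2. t=2 → T at (3,9); v=(-1,-1)
3. t=3 → L at (0,6); v=(1,-1)
4. t=5 → R at (5,1); v=(-1,-1)
5. t=1 → B at (4,0); v=(-1,1)
6. t=4 → L at (0,4); v=(1,1)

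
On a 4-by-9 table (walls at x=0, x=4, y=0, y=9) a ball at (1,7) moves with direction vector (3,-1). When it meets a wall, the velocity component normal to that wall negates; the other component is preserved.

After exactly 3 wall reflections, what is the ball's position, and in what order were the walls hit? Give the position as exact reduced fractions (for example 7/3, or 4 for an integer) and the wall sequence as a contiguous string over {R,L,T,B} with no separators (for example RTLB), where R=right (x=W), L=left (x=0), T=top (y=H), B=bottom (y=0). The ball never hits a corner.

Final position: (4,10/3)
Wall sequence: RLR

1. t=1 → R at (4,6); v=(-3,-1)
2. t=4/3 → L at (0,14/3); v=(3,-1)
3. t=4/3 → R at (4,10/3); v=(-3,-1)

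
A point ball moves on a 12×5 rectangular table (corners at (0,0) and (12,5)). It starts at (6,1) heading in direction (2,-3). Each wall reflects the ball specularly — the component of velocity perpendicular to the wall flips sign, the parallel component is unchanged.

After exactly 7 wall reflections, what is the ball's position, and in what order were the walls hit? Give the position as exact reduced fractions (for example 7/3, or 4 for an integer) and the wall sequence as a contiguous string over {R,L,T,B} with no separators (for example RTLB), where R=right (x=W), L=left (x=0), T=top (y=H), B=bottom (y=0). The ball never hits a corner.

Final position: (2/3,5)
Wall sequence: BTRBTBT

1. t=1/3 → B at (20/3,0); v=(2,3)
2. t=5/3 → T at (10,5); v=(2,-3)
3. t=1 → R at (12,2); v=(-2,-3)
4. t=2/3 → B at (32/3,0); v=(-2,3)
5. t=5/3 → T at (22/3,5); v=(-2,-3)
6. t=5/3 → B at (4,0); v=(-2,3)
7. t=5/3 → T at (2/3,5); v=(-2,-3)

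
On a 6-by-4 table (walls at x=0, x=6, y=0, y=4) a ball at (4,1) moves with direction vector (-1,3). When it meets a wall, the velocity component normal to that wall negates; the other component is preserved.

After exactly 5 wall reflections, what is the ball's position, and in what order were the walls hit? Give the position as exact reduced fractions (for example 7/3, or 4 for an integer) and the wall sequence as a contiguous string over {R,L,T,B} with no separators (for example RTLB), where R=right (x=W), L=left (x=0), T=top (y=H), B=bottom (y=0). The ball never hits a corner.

1. t=1 → T at (3,4); v=(-1,-3)
2. t=4/3 → B at (5/3,0); v=(-1,3)
3. t=4/3 → T at (1/3,4); v=(-1,-3)
4. t=1/3 → L at (0,3); v=(1,-3)
5. t=1 → B at (1,0); v=(1,3)

Final position: (1,0)
Wall sequence: TBTLB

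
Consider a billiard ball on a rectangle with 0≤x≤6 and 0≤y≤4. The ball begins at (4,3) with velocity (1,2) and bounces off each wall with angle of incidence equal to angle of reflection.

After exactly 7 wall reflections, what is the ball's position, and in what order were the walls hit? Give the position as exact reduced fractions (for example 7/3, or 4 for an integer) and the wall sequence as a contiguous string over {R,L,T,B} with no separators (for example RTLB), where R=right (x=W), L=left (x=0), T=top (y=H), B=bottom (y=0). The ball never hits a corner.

Final position: (1/2,4)
Wall sequence: TRBTBLT

1. t=1/2 → T at (9/2,4); v=(1,-2)
2. t=3/2 → R at (6,1); v=(-1,-2)
3. t=1/2 → B at (11/2,0); v=(-1,2)
4. t=2 → T at (7/2,4); v=(-1,-2)
5. t=2 → B at (3/2,0); v=(-1,2)
6. t=3/2 → L at (0,3); v=(1,2)
7. t=1/2 → T at (1/2,4); v=(1,-2)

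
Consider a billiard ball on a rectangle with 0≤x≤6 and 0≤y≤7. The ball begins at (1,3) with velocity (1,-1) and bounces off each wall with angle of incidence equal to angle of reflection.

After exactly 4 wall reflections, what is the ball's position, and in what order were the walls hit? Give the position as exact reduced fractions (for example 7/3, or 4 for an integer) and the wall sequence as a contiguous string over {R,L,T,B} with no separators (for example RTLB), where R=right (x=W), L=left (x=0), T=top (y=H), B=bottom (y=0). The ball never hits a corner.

Final position: (0,6)
Wall sequence: BRTL

1. t=3 → B at (4,0); v=(1,1)
2. t=2 → R at (6,2); v=(-1,1)
3. t=5 → T at (1,7); v=(-1,-1)
4. t=1 → L at (0,6); v=(1,-1)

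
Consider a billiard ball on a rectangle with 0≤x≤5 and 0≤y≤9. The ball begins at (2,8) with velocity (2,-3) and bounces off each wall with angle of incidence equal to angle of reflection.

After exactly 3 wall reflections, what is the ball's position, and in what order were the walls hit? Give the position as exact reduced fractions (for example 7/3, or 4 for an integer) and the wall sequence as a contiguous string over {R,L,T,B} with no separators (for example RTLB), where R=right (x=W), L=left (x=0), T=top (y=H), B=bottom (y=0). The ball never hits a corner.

Final position: (0,4)
Wall sequence: RBL

1. t=3/2 → R at (5,7/2); v=(-2,-3)
2. t=7/6 → B at (8/3,0); v=(-2,3)
3. t=4/3 → L at (0,4); v=(2,3)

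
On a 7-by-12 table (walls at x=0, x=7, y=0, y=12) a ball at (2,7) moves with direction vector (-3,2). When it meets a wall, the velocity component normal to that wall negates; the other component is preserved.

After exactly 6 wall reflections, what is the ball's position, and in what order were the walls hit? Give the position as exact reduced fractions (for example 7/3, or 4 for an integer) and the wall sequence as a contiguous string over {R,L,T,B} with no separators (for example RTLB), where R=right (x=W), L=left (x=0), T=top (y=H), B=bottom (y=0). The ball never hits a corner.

1. t=2/3 → L at (0,25/3); v=(3,2)
2. t=11/6 → T at (11/2,12); v=(3,-2)
3. t=1/2 → R at (7,11); v=(-3,-2)
4. t=7/3 → L at (0,19/3); v=(3,-2)
5. t=7/3 → R at (7,5/3); v=(-3,-2)
6. t=5/6 → B at (9/2,0); v=(-3,2)

Final position: (9/2,0)
Wall sequence: LTRLRB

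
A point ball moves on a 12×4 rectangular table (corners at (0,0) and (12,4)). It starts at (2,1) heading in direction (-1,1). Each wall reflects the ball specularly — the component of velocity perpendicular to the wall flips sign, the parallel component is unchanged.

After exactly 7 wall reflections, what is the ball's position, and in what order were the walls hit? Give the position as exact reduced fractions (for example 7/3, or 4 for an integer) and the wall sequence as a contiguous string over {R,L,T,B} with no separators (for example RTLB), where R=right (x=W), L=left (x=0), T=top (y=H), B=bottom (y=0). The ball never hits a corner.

Final position: (7,4)
Wall sequence: LTBTRBT

1. t=2 → L at (0,3); v=(1,1)
2. t=1 → T at (1,4); v=(1,-1)
3. t=4 → B at (5,0); v=(1,1)
4. t=4 → T at (9,4); v=(1,-1)
5. t=3 → R at (12,1); v=(-1,-1)
6. t=1 → B at (11,0); v=(-1,1)
7. t=4 → T at (7,4); v=(-1,-1)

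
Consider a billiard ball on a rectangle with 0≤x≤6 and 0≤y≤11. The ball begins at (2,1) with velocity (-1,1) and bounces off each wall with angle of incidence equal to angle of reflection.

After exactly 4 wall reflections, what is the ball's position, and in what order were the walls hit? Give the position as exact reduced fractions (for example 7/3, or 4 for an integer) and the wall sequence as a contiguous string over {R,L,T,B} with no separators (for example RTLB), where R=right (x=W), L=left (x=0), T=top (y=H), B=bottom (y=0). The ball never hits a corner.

Final position: (0,7)
Wall sequence: LRTL

1. t=2 → L at (0,3); v=(1,1)
2. t=6 → R at (6,9); v=(-1,1)
3. t=2 → T at (4,11); v=(-1,-1)
4. t=4 → L at (0,7); v=(1,-1)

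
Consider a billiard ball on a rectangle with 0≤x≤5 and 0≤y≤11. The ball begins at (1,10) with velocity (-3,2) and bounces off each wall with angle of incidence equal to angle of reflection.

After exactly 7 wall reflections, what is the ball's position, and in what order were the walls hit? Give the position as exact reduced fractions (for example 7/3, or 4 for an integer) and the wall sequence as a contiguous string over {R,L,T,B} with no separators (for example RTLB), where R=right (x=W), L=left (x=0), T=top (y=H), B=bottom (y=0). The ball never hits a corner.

1. t=1/3 → L at (0,32/3); v=(3,2)
2. t=1/6 → T at (1/2,11); v=(3,-2)
3. t=3/2 → R at (5,8); v=(-3,-2)
4. t=5/3 → L at (0,14/3); v=(3,-2)
5. t=5/3 → R at (5,4/3); v=(-3,-2)
6. t=2/3 → B at (3,0); v=(-3,2)
7. t=1 → L at (0,2); v=(3,2)

Final position: (0,2)
Wall sequence: LTRLRBL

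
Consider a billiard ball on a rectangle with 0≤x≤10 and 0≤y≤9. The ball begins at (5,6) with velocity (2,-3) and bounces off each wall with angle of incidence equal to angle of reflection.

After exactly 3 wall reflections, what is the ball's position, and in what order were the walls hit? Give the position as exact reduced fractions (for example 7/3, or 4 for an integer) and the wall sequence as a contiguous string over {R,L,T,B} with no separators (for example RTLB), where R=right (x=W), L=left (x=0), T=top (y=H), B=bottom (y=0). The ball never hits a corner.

1. t=2 → B at (9,0); v=(2,3)
2. t=1/2 → R at (10,3/2); v=(-2,3)
3. t=5/2 → T at (5,9); v=(-2,-3)

Final position: (5,9)
Wall sequence: BRT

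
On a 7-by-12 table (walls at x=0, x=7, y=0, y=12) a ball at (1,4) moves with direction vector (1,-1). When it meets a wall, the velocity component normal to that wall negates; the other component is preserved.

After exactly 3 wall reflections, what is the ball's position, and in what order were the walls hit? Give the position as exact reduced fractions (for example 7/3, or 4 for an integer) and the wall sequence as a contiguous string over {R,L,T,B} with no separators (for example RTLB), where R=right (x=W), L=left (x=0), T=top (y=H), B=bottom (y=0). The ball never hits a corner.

Final position: (0,9)
Wall sequence: BRL

1. t=4 → B at (5,0); v=(1,1)
2. t=2 → R at (7,2); v=(-1,1)
3. t=7 → L at (0,9); v=(1,1)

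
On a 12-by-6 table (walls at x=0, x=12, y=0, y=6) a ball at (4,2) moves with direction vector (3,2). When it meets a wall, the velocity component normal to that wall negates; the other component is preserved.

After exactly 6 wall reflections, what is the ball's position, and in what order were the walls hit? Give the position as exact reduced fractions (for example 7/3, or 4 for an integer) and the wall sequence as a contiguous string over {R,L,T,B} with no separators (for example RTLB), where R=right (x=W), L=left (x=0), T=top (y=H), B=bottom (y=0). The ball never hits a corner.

1. t=2 → T at (10,6); v=(3,-2)
2. t=2/3 → R at (12,14/3); v=(-3,-2)
3. t=7/3 → B at (5,0); v=(-3,2)
4. t=5/3 → L at (0,10/3); v=(3,2)
5. t=4/3 → T at (4,6); v=(3,-2)
6. t=8/3 → R at (12,2/3); v=(-3,-2)

Final position: (12,2/3)
Wall sequence: TRBLTR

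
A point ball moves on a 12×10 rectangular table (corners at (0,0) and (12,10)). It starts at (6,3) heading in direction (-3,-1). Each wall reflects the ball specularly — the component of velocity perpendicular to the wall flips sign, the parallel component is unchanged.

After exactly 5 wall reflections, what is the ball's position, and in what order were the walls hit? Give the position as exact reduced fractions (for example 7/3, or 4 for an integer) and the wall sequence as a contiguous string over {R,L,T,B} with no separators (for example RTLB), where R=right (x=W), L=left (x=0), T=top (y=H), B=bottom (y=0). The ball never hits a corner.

1. t=2 → L at (0,1); v=(3,-1)
2. t=1 → B at (3,0); v=(3,1)
3. t=3 → R at (12,3); v=(-3,1)
4. t=4 → L at (0,7); v=(3,1)
5. t=3 → T at (9,10); v=(3,-1)

Final position: (9,10)
Wall sequence: LBRLT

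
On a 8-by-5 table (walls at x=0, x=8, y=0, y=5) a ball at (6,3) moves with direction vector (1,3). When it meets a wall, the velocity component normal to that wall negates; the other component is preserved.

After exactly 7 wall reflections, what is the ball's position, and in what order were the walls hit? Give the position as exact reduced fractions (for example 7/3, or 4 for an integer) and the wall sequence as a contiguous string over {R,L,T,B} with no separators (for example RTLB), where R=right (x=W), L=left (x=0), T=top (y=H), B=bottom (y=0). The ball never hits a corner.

Final position: (1,0)
Wall sequence: TRBTBTB

1. t=2/3 → T at (20/3,5); v=(1,-3)
2. t=4/3 → R at (8,1); v=(-1,-3)
3. t=1/3 → B at (23/3,0); v=(-1,3)
4. t=5/3 → T at (6,5); v=(-1,-3)
5. t=5/3 → B at (13/3,0); v=(-1,3)
6. t=5/3 → T at (8/3,5); v=(-1,-3)
7. t=5/3 → B at (1,0); v=(-1,3)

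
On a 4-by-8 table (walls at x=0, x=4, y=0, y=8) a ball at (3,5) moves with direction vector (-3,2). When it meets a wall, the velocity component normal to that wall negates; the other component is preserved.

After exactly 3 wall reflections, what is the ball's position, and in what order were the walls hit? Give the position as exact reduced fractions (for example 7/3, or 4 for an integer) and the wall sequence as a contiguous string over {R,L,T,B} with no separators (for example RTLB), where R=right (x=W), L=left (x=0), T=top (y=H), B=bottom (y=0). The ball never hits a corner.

Final position: (4,19/3)
Wall sequence: LTR

1. t=1 → L at (0,7); v=(3,2)
2. t=1/2 → T at (3/2,8); v=(3,-2)
3. t=5/6 → R at (4,19/3); v=(-3,-2)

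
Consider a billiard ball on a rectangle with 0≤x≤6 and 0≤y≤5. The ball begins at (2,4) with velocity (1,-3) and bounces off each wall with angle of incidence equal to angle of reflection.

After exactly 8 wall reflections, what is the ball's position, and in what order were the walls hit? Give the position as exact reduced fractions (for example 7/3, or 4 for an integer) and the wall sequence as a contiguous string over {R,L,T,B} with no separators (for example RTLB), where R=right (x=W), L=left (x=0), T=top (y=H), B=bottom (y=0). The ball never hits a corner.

Final position: (0,4)
Wall sequence: BTRBTBTL

1. t=4/3 → B at (10/3,0); v=(1,3)
2. t=5/3 → T at (5,5); v=(1,-3)
3. t=1 → R at (6,2); v=(-1,-3)
4. t=2/3 → B at (16/3,0); v=(-1,3)
5. t=5/3 → T at (11/3,5); v=(-1,-3)
6. t=5/3 → B at (2,0); v=(-1,3)
7. t=5/3 → T at (1/3,5); v=(-1,-3)
8. t=1/3 → L at (0,4); v=(1,-3)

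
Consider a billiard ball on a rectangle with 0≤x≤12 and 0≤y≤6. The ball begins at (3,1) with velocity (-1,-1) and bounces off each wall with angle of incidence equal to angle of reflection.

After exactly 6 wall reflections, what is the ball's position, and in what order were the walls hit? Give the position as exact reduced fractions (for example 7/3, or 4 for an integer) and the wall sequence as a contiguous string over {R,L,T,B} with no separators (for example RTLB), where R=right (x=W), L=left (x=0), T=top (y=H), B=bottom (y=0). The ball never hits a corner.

Final position: (8,6)
Wall sequence: BLTBRT

1. t=1 → B at (2,0); v=(-1,1)
2. t=2 → L at (0,2); v=(1,1)
3. t=4 → T at (4,6); v=(1,-1)
4. t=6 → B at (10,0); v=(1,1)
5. t=2 → R at (12,2); v=(-1,1)
6. t=4 → T at (8,6); v=(-1,-1)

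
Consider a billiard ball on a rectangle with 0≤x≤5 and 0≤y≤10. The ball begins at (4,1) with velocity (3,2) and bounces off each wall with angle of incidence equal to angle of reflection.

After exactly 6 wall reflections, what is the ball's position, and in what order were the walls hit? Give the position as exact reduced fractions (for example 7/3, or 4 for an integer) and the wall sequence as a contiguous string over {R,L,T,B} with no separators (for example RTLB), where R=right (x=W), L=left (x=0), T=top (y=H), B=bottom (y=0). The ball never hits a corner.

Final position: (5,5)
Wall sequence: RLRTLR

1. t=1/3 → R at (5,5/3); v=(-3,2)
2. t=5/3 → L at (0,5); v=(3,2)
3. t=5/3 → R at (5,25/3); v=(-3,2)
4. t=5/6 → T at (5/2,10); v=(-3,-2)
5. t=5/6 → L at (0,25/3); v=(3,-2)
6. t=5/3 → R at (5,5); v=(-3,-2)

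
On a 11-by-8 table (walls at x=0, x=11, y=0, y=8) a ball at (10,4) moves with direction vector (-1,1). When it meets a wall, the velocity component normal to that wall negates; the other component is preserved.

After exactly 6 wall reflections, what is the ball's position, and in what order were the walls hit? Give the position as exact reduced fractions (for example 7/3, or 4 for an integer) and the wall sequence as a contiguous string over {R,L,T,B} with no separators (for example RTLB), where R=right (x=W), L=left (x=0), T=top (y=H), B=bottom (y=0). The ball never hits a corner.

1. t=4 → T at (6,8); v=(-1,-1)
2. t=6 → L at (0,2); v=(1,-1)
3. t=2 → B at (2,0); v=(1,1)
4. t=8 → T at (10,8); v=(1,-1)
5. t=1 → R at (11,7); v=(-1,-1)
6. t=7 → B at (4,0); v=(-1,1)

Final position: (4,0)
Wall sequence: TLBTRB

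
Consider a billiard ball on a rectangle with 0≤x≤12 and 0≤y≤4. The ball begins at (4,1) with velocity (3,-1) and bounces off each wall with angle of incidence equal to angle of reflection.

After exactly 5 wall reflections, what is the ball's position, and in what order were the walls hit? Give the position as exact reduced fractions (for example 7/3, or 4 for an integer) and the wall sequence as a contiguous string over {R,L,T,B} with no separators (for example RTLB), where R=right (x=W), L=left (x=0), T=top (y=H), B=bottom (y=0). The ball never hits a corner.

1. t=1 → B at (7,0); v=(3,1)
2. t=5/3 → R at (12,5/3); v=(-3,1)
3. t=7/3 → T at (5,4); v=(-3,-1)
4. t=5/3 → L at (0,7/3); v=(3,-1)
5. t=7/3 → B at (7,0); v=(3,1)

Final position: (7,0)
Wall sequence: BRTLB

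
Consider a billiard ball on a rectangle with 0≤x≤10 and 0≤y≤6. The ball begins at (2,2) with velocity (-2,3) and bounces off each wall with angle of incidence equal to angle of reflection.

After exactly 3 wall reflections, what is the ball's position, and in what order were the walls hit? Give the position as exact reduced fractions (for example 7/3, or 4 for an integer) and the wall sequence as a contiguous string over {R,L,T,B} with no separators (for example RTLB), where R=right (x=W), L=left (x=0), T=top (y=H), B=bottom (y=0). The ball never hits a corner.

1. t=1 → L at (0,5); v=(2,3)
2. t=1/3 → T at (2/3,6); v=(2,-3)
3. t=2 → B at (14/3,0); v=(2,3)

Final position: (14/3,0)
Wall sequence: LTB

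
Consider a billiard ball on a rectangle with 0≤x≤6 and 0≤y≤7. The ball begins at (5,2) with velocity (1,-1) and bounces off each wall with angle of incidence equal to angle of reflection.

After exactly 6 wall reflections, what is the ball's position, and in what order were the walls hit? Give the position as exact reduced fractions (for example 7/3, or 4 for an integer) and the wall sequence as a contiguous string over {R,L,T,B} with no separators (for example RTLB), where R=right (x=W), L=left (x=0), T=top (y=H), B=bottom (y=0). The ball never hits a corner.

1. t=1 → R at (6,1); v=(-1,-1)
2. t=1 → B at (5,0); v=(-1,1)
3. t=5 → L at (0,5); v=(1,1)
4. t=2 → T at (2,7); v=(1,-1)
5. t=4 → R at (6,3); v=(-1,-1)
6. t=3 → B at (3,0); v=(-1,1)

Final position: (3,0)
Wall sequence: RBLTRB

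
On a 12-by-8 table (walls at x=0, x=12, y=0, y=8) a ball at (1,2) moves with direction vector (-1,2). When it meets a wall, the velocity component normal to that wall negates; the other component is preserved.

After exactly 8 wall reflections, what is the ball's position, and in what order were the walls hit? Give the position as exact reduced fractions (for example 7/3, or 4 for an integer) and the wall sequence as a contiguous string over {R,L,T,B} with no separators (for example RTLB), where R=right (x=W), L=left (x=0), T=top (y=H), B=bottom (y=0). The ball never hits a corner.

Final position: (2,0)
Wall sequence: LTBTRBTB

1. t=1 → L at (0,4); v=(1,2)
2. t=2 → T at (2,8); v=(1,-2)
3. t=4 → B at (6,0); v=(1,2)
4. t=4 → T at (10,8); v=(1,-2)
5. t=2 → R at (12,4); v=(-1,-2)
6. t=2 → B at (10,0); v=(-1,2)
7. t=4 → T at (6,8); v=(-1,-2)
8. t=4 → B at (2,0); v=(-1,2)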